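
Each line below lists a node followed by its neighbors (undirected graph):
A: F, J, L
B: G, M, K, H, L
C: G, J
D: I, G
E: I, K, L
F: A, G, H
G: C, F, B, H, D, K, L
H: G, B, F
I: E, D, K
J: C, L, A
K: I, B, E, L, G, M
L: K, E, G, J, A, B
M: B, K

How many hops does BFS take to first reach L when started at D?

Level 0: D
Level 1: G, I
Level 2: B, C, E, F, H, K, L
Level 3: A, J, M
L first appears at level 2.

2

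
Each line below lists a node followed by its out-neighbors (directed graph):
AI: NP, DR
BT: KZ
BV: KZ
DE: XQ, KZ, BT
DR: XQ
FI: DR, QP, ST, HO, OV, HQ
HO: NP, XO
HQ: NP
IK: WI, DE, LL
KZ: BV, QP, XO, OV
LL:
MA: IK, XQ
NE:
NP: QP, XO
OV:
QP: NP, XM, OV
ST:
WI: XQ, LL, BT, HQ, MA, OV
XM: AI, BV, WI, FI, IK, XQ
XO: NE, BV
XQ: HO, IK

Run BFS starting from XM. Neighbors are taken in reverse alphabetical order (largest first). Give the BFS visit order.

XM, XQ, WI, IK, FI, BV, AI, HO, OV, MA, LL, HQ, BT, DE, ST, QP, DR, KZ, NP, XO, NE

Visit XM; enqueue XQ, WI, IK, FI, BV, AI → queue [XQ, WI, IK, FI, BV, AI]
Visit XQ; enqueue HO → queue [WI, IK, FI, BV, AI, HO]
Visit WI; enqueue OV, MA, LL, HQ, BT → queue [IK, FI, BV, AI, HO, OV, MA, LL, HQ, BT]
Visit IK; enqueue DE → queue [FI, BV, AI, HO, OV, MA, LL, HQ, BT, DE]
Visit FI; enqueue ST, QP, DR → queue [BV, AI, HO, OV, MA, LL, HQ, BT, DE, ST, QP, DR]
Visit BV; enqueue KZ → queue [AI, HO, OV, MA, LL, HQ, BT, DE, ST, QP, DR, KZ]
Visit AI; enqueue NP → queue [HO, OV, MA, LL, HQ, BT, DE, ST, QP, DR, KZ, NP]
Visit HO; enqueue XO → queue [OV, MA, LL, HQ, BT, DE, ST, QP, DR, KZ, NP, XO]
Visit OV → queue [MA, LL, HQ, BT, DE, ST, QP, DR, KZ, NP, XO]
Visit MA → queue [LL, HQ, BT, DE, ST, QP, DR, KZ, NP, XO]
Visit LL → queue [HQ, BT, DE, ST, QP, DR, KZ, NP, XO]
Visit HQ → queue [BT, DE, ST, QP, DR, KZ, NP, XO]
Visit BT → queue [DE, ST, QP, DR, KZ, NP, XO]
Visit DE → queue [ST, QP, DR, KZ, NP, XO]
Visit ST → queue [QP, DR, KZ, NP, XO]
Visit QP → queue [DR, KZ, NP, XO]
Visit DR → queue [KZ, NP, XO]
Visit KZ → queue [NP, XO]
Visit NP → queue [XO]
Visit XO; enqueue NE → queue [NE]
Visit NE → queue []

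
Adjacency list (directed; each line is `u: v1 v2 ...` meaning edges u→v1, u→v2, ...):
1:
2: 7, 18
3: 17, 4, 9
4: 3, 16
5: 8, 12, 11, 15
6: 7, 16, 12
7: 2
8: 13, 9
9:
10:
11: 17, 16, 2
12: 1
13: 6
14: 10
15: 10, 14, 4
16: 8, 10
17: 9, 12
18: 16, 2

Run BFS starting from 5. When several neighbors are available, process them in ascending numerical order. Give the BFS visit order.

Visit 5; enqueue 8, 11, 12, 15 → queue [8, 11, 12, 15]
Visit 8; enqueue 9, 13 → queue [11, 12, 15, 9, 13]
Visit 11; enqueue 2, 16, 17 → queue [12, 15, 9, 13, 2, 16, 17]
Visit 12; enqueue 1 → queue [15, 9, 13, 2, 16, 17, 1]
Visit 15; enqueue 4, 10, 14 → queue [9, 13, 2, 16, 17, 1, 4, 10, 14]
Visit 9 → queue [13, 2, 16, 17, 1, 4, 10, 14]
Visit 13; enqueue 6 → queue [2, 16, 17, 1, 4, 10, 14, 6]
Visit 2; enqueue 7, 18 → queue [16, 17, 1, 4, 10, 14, 6, 7, 18]
Visit 16 → queue [17, 1, 4, 10, 14, 6, 7, 18]
Visit 17 → queue [1, 4, 10, 14, 6, 7, 18]
Visit 1 → queue [4, 10, 14, 6, 7, 18]
Visit 4; enqueue 3 → queue [10, 14, 6, 7, 18, 3]
Visit 10 → queue [14, 6, 7, 18, 3]
Visit 14 → queue [6, 7, 18, 3]
Visit 6 → queue [7, 18, 3]
Visit 7 → queue [18, 3]
Visit 18 → queue [3]
Visit 3 → queue []

5 8 11 12 15 9 13 2 16 17 1 4 10 14 6 7 18 3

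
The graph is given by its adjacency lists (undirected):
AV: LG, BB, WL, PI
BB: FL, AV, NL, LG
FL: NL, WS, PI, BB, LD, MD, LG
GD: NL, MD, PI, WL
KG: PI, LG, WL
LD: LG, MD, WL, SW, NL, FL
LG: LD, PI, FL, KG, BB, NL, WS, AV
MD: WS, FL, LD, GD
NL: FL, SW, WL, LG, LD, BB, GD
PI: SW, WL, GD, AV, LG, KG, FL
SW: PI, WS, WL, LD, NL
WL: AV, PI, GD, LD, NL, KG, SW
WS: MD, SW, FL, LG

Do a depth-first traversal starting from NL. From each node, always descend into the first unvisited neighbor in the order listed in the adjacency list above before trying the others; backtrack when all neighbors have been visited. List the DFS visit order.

Visit NL
NL → FL
FL → WS
WS → MD
MD → LD
LD → LG
LG → PI
PI → SW
SW → WL
WL → AV
AV → BB
WL → GD
WL → KG

NL, FL, WS, MD, LD, LG, PI, SW, WL, AV, BB, GD, KG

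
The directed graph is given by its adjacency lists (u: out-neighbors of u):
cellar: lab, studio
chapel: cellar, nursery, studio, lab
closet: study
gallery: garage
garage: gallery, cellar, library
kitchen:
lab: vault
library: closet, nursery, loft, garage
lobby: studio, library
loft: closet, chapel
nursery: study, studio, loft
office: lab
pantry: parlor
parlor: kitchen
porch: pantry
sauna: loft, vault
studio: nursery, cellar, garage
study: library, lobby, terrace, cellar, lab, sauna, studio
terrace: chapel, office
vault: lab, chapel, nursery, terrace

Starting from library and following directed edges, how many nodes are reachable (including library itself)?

BFS from library visits: library, nursery, loft, garage, closet, study, studio, chapel, gallery, cellar, terrace, sauna, lobby, lab, office, vault
Reachable nodes: 16 of 20 total.

16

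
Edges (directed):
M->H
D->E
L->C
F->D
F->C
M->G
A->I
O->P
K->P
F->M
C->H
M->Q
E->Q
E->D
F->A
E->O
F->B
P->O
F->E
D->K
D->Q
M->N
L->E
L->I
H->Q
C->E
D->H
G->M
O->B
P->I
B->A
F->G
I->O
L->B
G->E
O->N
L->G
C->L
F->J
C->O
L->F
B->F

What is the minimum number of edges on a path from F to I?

Level 0: F
Level 1: A, B, C, D, E, G, J, M
Level 2: H, I, K, L, N, O, Q
Level 3: P
I first appears at level 2.

2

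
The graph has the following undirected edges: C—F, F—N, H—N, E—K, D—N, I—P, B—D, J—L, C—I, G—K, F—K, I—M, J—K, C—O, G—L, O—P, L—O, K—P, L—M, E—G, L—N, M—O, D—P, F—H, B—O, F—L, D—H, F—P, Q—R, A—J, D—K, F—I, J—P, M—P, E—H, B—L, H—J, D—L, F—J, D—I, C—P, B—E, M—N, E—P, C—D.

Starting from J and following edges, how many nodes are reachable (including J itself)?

16

BFS from J visits: J, A, F, H, K, L, P, C, I, N, D, E, G, B, M, O
Reachable nodes: 16 of 18 total.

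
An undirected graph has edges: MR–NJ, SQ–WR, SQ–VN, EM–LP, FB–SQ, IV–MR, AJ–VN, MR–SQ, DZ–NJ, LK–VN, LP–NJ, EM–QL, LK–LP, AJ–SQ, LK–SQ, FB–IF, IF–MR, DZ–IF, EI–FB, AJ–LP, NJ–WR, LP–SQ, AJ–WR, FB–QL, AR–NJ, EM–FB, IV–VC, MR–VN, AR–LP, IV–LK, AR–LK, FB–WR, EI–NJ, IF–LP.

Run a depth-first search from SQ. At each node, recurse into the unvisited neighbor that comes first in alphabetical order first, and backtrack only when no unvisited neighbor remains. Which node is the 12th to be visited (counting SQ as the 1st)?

Visit SQ
SQ → AJ
AJ → LP
LP → AR
AR → LK
LK → IV
IV → MR
MR → IF
IF → DZ
DZ → NJ
NJ → EI
EI → FB
FB → EM
EM → QL
FB → WR
MR → VN
IV → VC

Visit order: SQ, AJ, LP, AR, LK, IV, MR, IF, DZ, NJ, EI, FB, EM, QL, WR, VN, VC

FB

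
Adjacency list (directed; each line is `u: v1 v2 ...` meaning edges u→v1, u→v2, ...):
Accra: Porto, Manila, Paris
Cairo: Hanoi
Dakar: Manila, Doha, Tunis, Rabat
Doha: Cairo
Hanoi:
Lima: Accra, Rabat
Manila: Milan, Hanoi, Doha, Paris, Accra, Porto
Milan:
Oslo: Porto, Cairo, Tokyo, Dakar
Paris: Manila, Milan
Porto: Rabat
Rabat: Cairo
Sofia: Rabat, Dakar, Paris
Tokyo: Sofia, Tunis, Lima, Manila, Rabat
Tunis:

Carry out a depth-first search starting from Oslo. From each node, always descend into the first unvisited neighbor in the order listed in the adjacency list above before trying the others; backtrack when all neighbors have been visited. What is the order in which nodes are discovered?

Oslo Porto Rabat Cairo Hanoi Tokyo Sofia Dakar Manila Milan Doha Paris Accra Tunis Lima

Visit Oslo
Oslo → Porto
Porto → Rabat
Rabat → Cairo
Cairo → Hanoi
Oslo → Tokyo
Tokyo → Sofia
Sofia → Dakar
Dakar → Manila
Manila → Milan
Manila → Doha
Manila → Paris
Manila → Accra
Dakar → Tunis
Tokyo → Lima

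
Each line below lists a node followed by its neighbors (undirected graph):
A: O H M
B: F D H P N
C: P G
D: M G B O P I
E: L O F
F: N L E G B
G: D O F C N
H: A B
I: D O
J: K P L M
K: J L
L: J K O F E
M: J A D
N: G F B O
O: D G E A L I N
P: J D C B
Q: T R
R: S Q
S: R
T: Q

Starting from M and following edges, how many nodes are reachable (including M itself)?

BFS from M visits: M, J, D, A, P, L, K, O, I, G, B, H, C, F, E, N
Reachable nodes: 16 of 20 total.

16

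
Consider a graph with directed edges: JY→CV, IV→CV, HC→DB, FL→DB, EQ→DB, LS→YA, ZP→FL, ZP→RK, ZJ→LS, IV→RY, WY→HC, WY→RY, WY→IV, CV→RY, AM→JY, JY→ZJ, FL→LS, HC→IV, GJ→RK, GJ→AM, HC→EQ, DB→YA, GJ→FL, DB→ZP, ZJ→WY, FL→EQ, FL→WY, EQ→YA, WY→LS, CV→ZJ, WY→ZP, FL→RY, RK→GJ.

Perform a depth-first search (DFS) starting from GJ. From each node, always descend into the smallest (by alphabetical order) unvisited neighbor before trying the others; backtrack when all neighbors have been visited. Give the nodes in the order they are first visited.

Visit GJ
GJ → AM
AM → JY
JY → CV
CV → RY
CV → ZJ
ZJ → LS
LS → YA
ZJ → WY
WY → HC
HC → DB
DB → ZP
ZP → FL
FL → EQ
ZP → RK
HC → IV

GJ -> AM -> JY -> CV -> RY -> ZJ -> LS -> YA -> WY -> HC -> DB -> ZP -> FL -> EQ -> RK -> IV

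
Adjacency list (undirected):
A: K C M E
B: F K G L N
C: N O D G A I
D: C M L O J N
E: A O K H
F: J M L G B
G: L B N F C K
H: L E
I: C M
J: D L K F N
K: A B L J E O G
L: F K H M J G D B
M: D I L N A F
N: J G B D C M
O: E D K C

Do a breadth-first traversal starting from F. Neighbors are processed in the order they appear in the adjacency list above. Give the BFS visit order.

Visit F; enqueue J, M, L, G, B → queue [J, M, L, G, B]
Visit J; enqueue D, K, N → queue [M, L, G, B, D, K, N]
Visit M; enqueue I, A → queue [L, G, B, D, K, N, I, A]
Visit L; enqueue H → queue [G, B, D, K, N, I, A, H]
Visit G; enqueue C → queue [B, D, K, N, I, A, H, C]
Visit B → queue [D, K, N, I, A, H, C]
Visit D; enqueue O → queue [K, N, I, A, H, C, O]
Visit K; enqueue E → queue [N, I, A, H, C, O, E]
Visit N → queue [I, A, H, C, O, E]
Visit I → queue [A, H, C, O, E]
Visit A → queue [H, C, O, E]
Visit H → queue [C, O, E]
Visit C → queue [O, E]
Visit O → queue [E]
Visit E → queue []

F, J, M, L, G, B, D, K, N, I, A, H, C, O, E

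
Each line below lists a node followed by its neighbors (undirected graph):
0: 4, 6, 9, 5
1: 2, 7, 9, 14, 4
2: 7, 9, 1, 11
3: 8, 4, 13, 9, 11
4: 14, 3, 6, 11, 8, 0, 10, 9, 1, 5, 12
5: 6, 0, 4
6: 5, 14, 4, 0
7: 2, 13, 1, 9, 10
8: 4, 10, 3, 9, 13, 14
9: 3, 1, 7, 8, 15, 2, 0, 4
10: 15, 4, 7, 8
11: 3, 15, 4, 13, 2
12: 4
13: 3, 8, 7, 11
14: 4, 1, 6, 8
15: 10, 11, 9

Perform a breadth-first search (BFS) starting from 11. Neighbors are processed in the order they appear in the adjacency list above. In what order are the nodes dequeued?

11 -> 3 -> 15 -> 4 -> 13 -> 2 -> 8 -> 9 -> 10 -> 14 -> 6 -> 0 -> 1 -> 5 -> 12 -> 7

Visit 11; enqueue 3, 15, 4, 13, 2 → queue [3, 15, 4, 13, 2]
Visit 3; enqueue 8, 9 → queue [15, 4, 13, 2, 8, 9]
Visit 15; enqueue 10 → queue [4, 13, 2, 8, 9, 10]
Visit 4; enqueue 14, 6, 0, 1, 5, 12 → queue [13, 2, 8, 9, 10, 14, 6, 0, 1, 5, 12]
Visit 13; enqueue 7 → queue [2, 8, 9, 10, 14, 6, 0, 1, 5, 12, 7]
Visit 2 → queue [8, 9, 10, 14, 6, 0, 1, 5, 12, 7]
Visit 8 → queue [9, 10, 14, 6, 0, 1, 5, 12, 7]
Visit 9 → queue [10, 14, 6, 0, 1, 5, 12, 7]
Visit 10 → queue [14, 6, 0, 1, 5, 12, 7]
Visit 14 → queue [6, 0, 1, 5, 12, 7]
Visit 6 → queue [0, 1, 5, 12, 7]
Visit 0 → queue [1, 5, 12, 7]
Visit 1 → queue [5, 12, 7]
Visit 5 → queue [12, 7]
Visit 12 → queue [7]
Visit 7 → queue []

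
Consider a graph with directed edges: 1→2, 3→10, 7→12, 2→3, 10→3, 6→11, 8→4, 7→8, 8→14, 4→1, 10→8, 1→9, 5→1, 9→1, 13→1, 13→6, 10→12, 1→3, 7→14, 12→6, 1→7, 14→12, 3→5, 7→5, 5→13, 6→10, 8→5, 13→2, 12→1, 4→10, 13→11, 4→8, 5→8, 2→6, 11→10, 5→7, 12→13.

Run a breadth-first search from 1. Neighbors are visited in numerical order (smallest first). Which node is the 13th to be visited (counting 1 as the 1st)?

Visit 1; enqueue 2, 3, 7, 9 → queue [2, 3, 7, 9]
Visit 2; enqueue 6 → queue [3, 7, 9, 6]
Visit 3; enqueue 5, 10 → queue [7, 9, 6, 5, 10]
Visit 7; enqueue 8, 12, 14 → queue [9, 6, 5, 10, 8, 12, 14]
Visit 9 → queue [6, 5, 10, 8, 12, 14]
Visit 6; enqueue 11 → queue [5, 10, 8, 12, 14, 11]
Visit 5; enqueue 13 → queue [10, 8, 12, 14, 11, 13]
Visit 10 → queue [8, 12, 14, 11, 13]
Visit 8; enqueue 4 → queue [12, 14, 11, 13, 4]
Visit 12 → queue [14, 11, 13, 4]
Visit 14 → queue [11, 13, 4]
Visit 11 → queue [13, 4]
Visit 13 → queue [4]
Visit 4 → queue []

Visit order: 1, 2, 3, 7, 9, 6, 5, 10, 8, 12, 14, 11, 13, 4

13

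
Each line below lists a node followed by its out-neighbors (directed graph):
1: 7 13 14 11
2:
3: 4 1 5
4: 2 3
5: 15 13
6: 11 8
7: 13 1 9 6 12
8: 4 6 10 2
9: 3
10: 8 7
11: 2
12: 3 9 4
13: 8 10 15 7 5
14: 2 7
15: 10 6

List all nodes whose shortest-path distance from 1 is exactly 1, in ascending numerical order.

Level 0: 1
Level 1: 7, 11, 13, 14
Level 2: 2, 5, 6, 8, 9, 10, 12, 15
Level 3: 3, 4

7, 11, 13, 14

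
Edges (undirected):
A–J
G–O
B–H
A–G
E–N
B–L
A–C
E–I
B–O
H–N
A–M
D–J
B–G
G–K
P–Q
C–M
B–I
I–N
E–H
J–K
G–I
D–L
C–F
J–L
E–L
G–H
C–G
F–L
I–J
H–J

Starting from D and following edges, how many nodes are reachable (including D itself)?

BFS from D visits: D, L, J, F, E, B, K, I, H, A, C, N, O, G, M
Reachable nodes: 15 of 17 total.

15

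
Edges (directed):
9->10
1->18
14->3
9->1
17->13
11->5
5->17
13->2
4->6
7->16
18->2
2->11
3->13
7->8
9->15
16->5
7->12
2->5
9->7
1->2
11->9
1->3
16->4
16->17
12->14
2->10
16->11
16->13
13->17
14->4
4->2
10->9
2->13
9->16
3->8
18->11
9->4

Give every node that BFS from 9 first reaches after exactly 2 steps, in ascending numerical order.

2, 3, 5, 6, 8, 11, 12, 13, 17, 18

Level 0: 9
Level 1: 1, 4, 7, 10, 15, 16
Level 2: 2, 3, 5, 6, 8, 11, 12, 13, 17, 18
Level 3: 14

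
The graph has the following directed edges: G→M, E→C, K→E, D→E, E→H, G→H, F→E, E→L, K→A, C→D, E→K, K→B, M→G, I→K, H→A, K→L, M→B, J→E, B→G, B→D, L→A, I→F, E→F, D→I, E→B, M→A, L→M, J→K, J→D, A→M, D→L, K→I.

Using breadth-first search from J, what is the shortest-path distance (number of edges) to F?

Level 0: J
Level 1: D, E, K
Level 2: A, B, C, F, H, I, L
Level 3: G, M
F first appears at level 2.

2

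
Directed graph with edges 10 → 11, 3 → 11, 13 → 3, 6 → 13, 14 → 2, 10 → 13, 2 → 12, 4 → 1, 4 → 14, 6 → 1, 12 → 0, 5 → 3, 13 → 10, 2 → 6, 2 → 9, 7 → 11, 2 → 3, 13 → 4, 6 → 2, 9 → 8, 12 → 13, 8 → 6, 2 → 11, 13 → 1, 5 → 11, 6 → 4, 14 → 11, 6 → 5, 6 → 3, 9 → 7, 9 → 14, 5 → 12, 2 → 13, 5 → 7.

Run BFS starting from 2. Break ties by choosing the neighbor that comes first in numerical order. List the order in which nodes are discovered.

Visit 2; enqueue 3, 6, 9, 11, 12, 13 → queue [3, 6, 9, 11, 12, 13]
Visit 3 → queue [6, 9, 11, 12, 13]
Visit 6; enqueue 1, 4, 5 → queue [9, 11, 12, 13, 1, 4, 5]
Visit 9; enqueue 7, 8, 14 → queue [11, 12, 13, 1, 4, 5, 7, 8, 14]
Visit 11 → queue [12, 13, 1, 4, 5, 7, 8, 14]
Visit 12; enqueue 0 → queue [13, 1, 4, 5, 7, 8, 14, 0]
Visit 13; enqueue 10 → queue [1, 4, 5, 7, 8, 14, 0, 10]
Visit 1 → queue [4, 5, 7, 8, 14, 0, 10]
Visit 4 → queue [5, 7, 8, 14, 0, 10]
Visit 5 → queue [7, 8, 14, 0, 10]
Visit 7 → queue [8, 14, 0, 10]
Visit 8 → queue [14, 0, 10]
Visit 14 → queue [0, 10]
Visit 0 → queue [10]
Visit 10 → queue []

2, 3, 6, 9, 11, 12, 13, 1, 4, 5, 7, 8, 14, 0, 10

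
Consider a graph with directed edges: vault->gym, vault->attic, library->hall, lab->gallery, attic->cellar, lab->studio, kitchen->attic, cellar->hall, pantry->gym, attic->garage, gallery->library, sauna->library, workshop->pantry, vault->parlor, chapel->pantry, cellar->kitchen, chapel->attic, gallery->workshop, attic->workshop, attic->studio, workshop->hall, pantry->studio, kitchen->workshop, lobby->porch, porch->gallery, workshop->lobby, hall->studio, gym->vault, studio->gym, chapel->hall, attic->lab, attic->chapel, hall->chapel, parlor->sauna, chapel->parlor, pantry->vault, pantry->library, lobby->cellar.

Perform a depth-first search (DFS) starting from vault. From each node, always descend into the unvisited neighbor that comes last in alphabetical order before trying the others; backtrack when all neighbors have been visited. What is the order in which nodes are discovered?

vault -> parlor -> sauna -> library -> hall -> studio -> gym -> chapel -> pantry -> attic -> workshop -> lobby -> porch -> gallery -> cellar -> kitchen -> lab -> garage

Visit vault
vault → parlor
parlor → sauna
sauna → library
library → hall
hall → studio
studio → gym
hall → chapel
chapel → pantry
chapel → attic
attic → workshop
workshop → lobby
lobby → porch
porch → gallery
lobby → cellar
cellar → kitchen
attic → lab
attic → garage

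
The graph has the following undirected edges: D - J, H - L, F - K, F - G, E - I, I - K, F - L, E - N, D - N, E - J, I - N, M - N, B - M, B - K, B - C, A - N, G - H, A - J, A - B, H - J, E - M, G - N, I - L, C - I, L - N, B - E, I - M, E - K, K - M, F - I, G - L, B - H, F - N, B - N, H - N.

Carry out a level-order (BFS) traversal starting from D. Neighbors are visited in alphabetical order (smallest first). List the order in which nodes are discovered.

Visit D; enqueue J, N → queue [J, N]
Visit J; enqueue A, E, H → queue [N, A, E, H]
Visit N; enqueue B, F, G, I, L, M → queue [A, E, H, B, F, G, I, L, M]
Visit A → queue [E, H, B, F, G, I, L, M]
Visit E; enqueue K → queue [H, B, F, G, I, L, M, K]
Visit H → queue [B, F, G, I, L, M, K]
Visit B; enqueue C → queue [F, G, I, L, M, K, C]
Visit F → queue [G, I, L, M, K, C]
Visit G → queue [I, L, M, K, C]
Visit I → queue [L, M, K, C]
Visit L → queue [M, K, C]
Visit M → queue [K, C]
Visit K → queue [C]
Visit C → queue []

D → J → N → A → E → H → B → F → G → I → L → M → K → C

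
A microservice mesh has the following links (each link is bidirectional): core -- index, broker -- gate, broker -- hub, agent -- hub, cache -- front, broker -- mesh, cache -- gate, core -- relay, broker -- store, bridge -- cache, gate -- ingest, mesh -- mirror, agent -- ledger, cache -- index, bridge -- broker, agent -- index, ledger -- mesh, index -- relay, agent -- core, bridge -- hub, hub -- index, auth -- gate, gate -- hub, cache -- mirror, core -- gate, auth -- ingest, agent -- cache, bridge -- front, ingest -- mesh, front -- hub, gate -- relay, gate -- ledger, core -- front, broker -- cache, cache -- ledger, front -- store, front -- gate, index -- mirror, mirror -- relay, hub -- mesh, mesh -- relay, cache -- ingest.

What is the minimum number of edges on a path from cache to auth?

2

Level 0: cache
Level 1: agent, bridge, broker, front, gate, index, ingest, ledger, mirror
Level 2: auth, core, hub, mesh, relay, store
auth first appears at level 2.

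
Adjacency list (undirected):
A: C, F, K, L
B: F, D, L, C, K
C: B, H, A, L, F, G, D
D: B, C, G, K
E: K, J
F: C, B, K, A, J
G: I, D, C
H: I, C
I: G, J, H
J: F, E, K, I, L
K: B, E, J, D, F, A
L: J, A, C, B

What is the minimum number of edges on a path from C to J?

2

Level 0: C
Level 1: A, B, D, F, G, H, L
Level 2: I, J, K
Level 3: E
J first appears at level 2.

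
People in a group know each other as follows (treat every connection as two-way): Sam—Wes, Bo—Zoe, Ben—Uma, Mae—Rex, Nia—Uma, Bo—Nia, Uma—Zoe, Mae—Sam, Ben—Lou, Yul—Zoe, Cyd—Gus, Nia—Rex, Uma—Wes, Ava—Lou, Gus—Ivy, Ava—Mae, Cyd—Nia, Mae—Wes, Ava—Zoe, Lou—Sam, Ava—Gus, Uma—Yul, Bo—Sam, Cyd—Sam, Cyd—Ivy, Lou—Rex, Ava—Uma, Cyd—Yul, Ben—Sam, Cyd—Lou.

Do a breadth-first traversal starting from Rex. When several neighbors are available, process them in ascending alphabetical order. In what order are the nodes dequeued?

Visit Rex; enqueue Lou, Mae, Nia → queue [Lou, Mae, Nia]
Visit Lou; enqueue Ava, Ben, Cyd, Sam → queue [Mae, Nia, Ava, Ben, Cyd, Sam]
Visit Mae; enqueue Wes → queue [Nia, Ava, Ben, Cyd, Sam, Wes]
Visit Nia; enqueue Bo, Uma → queue [Ava, Ben, Cyd, Sam, Wes, Bo, Uma]
Visit Ava; enqueue Gus, Zoe → queue [Ben, Cyd, Sam, Wes, Bo, Uma, Gus, Zoe]
Visit Ben → queue [Cyd, Sam, Wes, Bo, Uma, Gus, Zoe]
Visit Cyd; enqueue Ivy, Yul → queue [Sam, Wes, Bo, Uma, Gus, Zoe, Ivy, Yul]
Visit Sam → queue [Wes, Bo, Uma, Gus, Zoe, Ivy, Yul]
Visit Wes → queue [Bo, Uma, Gus, Zoe, Ivy, Yul]
Visit Bo → queue [Uma, Gus, Zoe, Ivy, Yul]
Visit Uma → queue [Gus, Zoe, Ivy, Yul]
Visit Gus → queue [Zoe, Ivy, Yul]
Visit Zoe → queue [Ivy, Yul]
Visit Ivy → queue [Yul]
Visit Yul → queue []

Rex -> Lou -> Mae -> Nia -> Ava -> Ben -> Cyd -> Sam -> Wes -> Bo -> Uma -> Gus -> Zoe -> Ivy -> Yul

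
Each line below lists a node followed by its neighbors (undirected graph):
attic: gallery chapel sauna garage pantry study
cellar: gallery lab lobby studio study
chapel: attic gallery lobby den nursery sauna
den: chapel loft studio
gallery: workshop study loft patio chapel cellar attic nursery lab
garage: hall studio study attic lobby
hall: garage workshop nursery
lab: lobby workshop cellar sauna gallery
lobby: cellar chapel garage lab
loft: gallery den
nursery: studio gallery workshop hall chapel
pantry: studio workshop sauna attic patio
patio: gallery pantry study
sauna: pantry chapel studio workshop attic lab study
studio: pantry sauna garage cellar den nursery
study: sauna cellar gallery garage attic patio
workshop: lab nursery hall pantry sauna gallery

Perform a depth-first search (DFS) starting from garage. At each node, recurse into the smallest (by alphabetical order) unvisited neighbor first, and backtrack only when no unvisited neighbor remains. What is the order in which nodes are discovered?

garage, attic, chapel, den, loft, gallery, cellar, lab, lobby, sauna, pantry, patio, study, studio, nursery, hall, workshop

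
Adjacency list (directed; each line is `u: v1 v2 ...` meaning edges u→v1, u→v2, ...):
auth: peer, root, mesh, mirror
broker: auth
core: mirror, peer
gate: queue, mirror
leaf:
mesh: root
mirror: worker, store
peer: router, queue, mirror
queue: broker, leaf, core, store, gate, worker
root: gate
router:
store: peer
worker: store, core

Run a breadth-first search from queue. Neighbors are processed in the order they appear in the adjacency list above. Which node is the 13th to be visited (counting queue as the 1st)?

Visit queue; enqueue broker, leaf, core, store, gate, worker → queue [broker, leaf, core, store, gate, worker]
Visit broker; enqueue auth → queue [leaf, core, store, gate, worker, auth]
Visit leaf → queue [core, store, gate, worker, auth]
Visit core; enqueue mirror, peer → queue [store, gate, worker, auth, mirror, peer]
Visit store → queue [gate, worker, auth, mirror, peer]
Visit gate → queue [worker, auth, mirror, peer]
Visit worker → queue [auth, mirror, peer]
Visit auth; enqueue root, mesh → queue [mirror, peer, root, mesh]
Visit mirror → queue [peer, root, mesh]
Visit peer; enqueue router → queue [root, mesh, router]
Visit root → queue [mesh, router]
Visit mesh → queue [router]
Visit router → queue []

Visit order: queue, broker, leaf, core, store, gate, worker, auth, mirror, peer, root, mesh, router

router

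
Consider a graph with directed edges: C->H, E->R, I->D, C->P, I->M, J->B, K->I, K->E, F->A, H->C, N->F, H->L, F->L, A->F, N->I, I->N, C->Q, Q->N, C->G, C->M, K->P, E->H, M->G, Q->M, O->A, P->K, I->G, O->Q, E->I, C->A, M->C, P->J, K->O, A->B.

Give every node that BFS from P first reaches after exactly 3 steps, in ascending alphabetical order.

A, D, G, H, M, N, Q, R

Level 0: P
Level 1: J, K
Level 2: B, E, I, O
Level 3: A, D, G, H, M, N, Q, R
Level 4: C, F, L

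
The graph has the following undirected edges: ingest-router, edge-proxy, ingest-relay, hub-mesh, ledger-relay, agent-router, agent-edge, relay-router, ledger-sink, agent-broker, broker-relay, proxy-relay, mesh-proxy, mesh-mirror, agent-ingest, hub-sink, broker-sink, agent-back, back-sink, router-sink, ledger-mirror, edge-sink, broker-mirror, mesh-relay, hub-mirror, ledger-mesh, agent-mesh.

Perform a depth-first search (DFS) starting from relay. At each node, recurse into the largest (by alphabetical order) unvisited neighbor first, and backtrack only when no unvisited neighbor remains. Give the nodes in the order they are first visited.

relay, router, sink, ledger, mirror, mesh, proxy, edge, agent, ingest, broker, back, hub

Visit relay
relay → router
router → sink
sink → ledger
ledger → mirror
mirror → mesh
mesh → proxy
proxy → edge
edge → agent
agent → ingest
agent → broker
agent → back
mesh → hub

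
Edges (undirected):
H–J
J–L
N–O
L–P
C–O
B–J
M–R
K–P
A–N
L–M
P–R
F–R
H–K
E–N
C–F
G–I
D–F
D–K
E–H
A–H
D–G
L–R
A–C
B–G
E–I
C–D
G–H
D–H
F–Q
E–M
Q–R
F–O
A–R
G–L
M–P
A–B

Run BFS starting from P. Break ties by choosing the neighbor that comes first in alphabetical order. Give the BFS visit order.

Visit P; enqueue K, L, M, R → queue [K, L, M, R]
Visit K; enqueue D, H → queue [L, M, R, D, H]
Visit L; enqueue G, J → queue [M, R, D, H, G, J]
Visit M; enqueue E → queue [R, D, H, G, J, E]
Visit R; enqueue A, F, Q → queue [D, H, G, J, E, A, F, Q]
Visit D; enqueue C → queue [H, G, J, E, A, F, Q, C]
Visit H → queue [G, J, E, A, F, Q, C]
Visit G; enqueue B, I → queue [J, E, A, F, Q, C, B, I]
Visit J → queue [E, A, F, Q, C, B, I]
Visit E; enqueue N → queue [A, F, Q, C, B, I, N]
Visit A → queue [F, Q, C, B, I, N]
Visit F; enqueue O → queue [Q, C, B, I, N, O]
Visit Q → queue [C, B, I, N, O]
Visit C → queue [B, I, N, O]
Visit B → queue [I, N, O]
Visit I → queue [N, O]
Visit N → queue [O]
Visit O → queue []

P, K, L, M, R, D, H, G, J, E, A, F, Q, C, B, I, N, O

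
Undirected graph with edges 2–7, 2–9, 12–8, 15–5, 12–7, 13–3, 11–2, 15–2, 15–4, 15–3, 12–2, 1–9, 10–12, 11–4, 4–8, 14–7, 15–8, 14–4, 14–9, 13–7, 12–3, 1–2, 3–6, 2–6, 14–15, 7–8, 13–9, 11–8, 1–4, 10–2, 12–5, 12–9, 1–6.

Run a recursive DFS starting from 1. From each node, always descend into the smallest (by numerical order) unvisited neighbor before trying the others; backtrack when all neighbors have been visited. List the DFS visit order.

1 → 2 → 6 → 3 → 12 → 5 → 15 → 4 → 8 → 7 → 13 → 9 → 14 → 11 → 10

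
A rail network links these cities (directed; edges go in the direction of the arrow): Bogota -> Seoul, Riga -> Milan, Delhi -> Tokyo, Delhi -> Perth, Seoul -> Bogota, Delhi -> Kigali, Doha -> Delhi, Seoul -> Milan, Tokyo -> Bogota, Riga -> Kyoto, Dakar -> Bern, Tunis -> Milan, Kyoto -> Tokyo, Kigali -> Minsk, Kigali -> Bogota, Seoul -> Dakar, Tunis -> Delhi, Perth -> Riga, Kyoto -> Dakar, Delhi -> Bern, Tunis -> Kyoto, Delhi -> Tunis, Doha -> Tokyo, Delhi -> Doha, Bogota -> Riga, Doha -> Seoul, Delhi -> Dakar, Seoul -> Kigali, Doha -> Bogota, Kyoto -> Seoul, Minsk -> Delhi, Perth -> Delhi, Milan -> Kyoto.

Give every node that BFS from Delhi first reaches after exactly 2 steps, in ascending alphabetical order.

Level 0: Delhi
Level 1: Bern, Dakar, Doha, Kigali, Perth, Tokyo, Tunis
Level 2: Bogota, Kyoto, Milan, Minsk, Riga, Seoul

Bogota, Kyoto, Milan, Minsk, Riga, Seoul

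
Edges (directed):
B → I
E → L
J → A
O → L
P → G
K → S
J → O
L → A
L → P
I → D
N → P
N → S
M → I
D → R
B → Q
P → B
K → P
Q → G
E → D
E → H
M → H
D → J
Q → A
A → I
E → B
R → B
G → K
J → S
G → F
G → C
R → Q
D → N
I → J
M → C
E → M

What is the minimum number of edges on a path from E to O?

3

Level 0: E
Level 1: B, D, H, L, M
Level 2: A, C, I, J, N, P, Q, R
Level 3: G, O, S
Level 4: F, K
O first appears at level 3.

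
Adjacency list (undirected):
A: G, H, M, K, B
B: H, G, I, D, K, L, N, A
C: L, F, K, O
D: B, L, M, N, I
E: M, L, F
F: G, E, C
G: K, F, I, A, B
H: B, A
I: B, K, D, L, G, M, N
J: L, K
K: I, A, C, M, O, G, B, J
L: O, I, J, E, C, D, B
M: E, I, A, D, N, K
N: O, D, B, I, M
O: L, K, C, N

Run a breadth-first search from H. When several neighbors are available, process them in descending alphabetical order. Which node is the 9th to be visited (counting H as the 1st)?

Visit H; enqueue B, A → queue [B, A]
Visit B; enqueue N, L, K, I, G, D → queue [A, N, L, K, I, G, D]
Visit A; enqueue M → queue [N, L, K, I, G, D, M]
Visit N; enqueue O → queue [L, K, I, G, D, M, O]
Visit L; enqueue J, E, C → queue [K, I, G, D, M, O, J, E, C]
Visit K → queue [I, G, D, M, O, J, E, C]
Visit I → queue [G, D, M, O, J, E, C]
Visit G; enqueue F → queue [D, M, O, J, E, C, F]
Visit D → queue [M, O, J, E, C, F]
Visit M → queue [O, J, E, C, F]
Visit O → queue [J, E, C, F]
Visit J → queue [E, C, F]
Visit E → queue [C, F]
Visit C → queue [F]
Visit F → queue []

Visit order: H, B, A, N, L, K, I, G, D, M, O, J, E, C, F

D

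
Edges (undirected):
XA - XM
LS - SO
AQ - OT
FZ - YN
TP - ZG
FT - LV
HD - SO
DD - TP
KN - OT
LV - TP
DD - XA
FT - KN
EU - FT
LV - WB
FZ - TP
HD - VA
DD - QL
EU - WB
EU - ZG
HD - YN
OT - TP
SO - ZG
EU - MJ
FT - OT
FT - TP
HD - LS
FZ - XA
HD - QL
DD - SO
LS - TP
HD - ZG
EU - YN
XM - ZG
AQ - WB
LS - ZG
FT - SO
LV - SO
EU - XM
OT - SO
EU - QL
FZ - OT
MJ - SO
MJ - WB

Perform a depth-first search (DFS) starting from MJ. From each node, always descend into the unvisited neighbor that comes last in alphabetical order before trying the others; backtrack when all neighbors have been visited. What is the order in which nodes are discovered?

Visit MJ
MJ → WB
WB → LV
LV → TP
TP → ZG
ZG → XM
XM → XA
XA → FZ
FZ → YN
YN → HD
HD → VA
HD → SO
SO → OT
OT → KN
KN → FT
FT → EU
EU → QL
QL → DD
OT → AQ
SO → LS

MJ -> WB -> LV -> TP -> ZG -> XM -> XA -> FZ -> YN -> HD -> VA -> SO -> OT -> KN -> FT -> EU -> QL -> DD -> AQ -> LS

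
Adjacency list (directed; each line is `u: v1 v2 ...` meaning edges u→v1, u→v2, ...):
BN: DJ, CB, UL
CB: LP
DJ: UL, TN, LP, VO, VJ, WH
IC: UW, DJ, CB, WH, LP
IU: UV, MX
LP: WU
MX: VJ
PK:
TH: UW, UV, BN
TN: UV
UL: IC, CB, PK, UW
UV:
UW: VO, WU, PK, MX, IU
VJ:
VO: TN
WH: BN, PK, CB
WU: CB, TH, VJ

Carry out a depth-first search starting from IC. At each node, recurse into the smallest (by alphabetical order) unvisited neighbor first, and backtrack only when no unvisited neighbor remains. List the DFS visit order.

Visit IC
IC → CB
CB → LP
LP → WU
WU → TH
TH → BN
BN → DJ
DJ → TN
TN → UV
DJ → UL
UL → PK
UL → UW
UW → IU
IU → MX
MX → VJ
UW → VO
DJ → WH

IC CB LP WU TH BN DJ TN UV UL PK UW IU MX VJ VO WH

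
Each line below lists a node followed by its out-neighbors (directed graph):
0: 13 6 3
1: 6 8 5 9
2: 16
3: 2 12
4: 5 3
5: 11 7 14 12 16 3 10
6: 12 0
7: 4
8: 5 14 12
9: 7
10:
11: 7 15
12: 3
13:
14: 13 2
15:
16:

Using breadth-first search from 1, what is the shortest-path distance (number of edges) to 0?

Level 0: 1
Level 1: 5, 6, 8, 9
Level 2: 0, 3, 7, 10, 11, 12, 14, 16
Level 3: 2, 4, 13, 15
0 first appears at level 2.

2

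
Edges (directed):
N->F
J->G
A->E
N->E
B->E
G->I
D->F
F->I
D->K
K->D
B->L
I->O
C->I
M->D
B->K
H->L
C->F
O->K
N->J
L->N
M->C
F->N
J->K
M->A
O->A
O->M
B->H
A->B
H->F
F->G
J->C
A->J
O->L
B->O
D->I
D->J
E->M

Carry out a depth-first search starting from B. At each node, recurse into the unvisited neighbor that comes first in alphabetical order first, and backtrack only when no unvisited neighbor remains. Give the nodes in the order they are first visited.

B, E, M, A, J, C, F, G, I, O, K, D, L, N, H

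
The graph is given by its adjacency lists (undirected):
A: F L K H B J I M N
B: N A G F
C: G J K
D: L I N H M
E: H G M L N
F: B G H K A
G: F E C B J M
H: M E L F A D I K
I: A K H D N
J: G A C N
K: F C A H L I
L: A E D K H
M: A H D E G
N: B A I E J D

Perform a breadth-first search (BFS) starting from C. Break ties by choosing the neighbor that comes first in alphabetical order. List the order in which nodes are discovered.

C -> G -> J -> K -> B -> E -> F -> M -> A -> N -> H -> I -> L -> D

Visit C; enqueue G, J, K → queue [G, J, K]
Visit G; enqueue B, E, F, M → queue [J, K, B, E, F, M]
Visit J; enqueue A, N → queue [K, B, E, F, M, A, N]
Visit K; enqueue H, I, L → queue [B, E, F, M, A, N, H, I, L]
Visit B → queue [E, F, M, A, N, H, I, L]
Visit E → queue [F, M, A, N, H, I, L]
Visit F → queue [M, A, N, H, I, L]
Visit M; enqueue D → queue [A, N, H, I, L, D]
Visit A → queue [N, H, I, L, D]
Visit N → queue [H, I, L, D]
Visit H → queue [I, L, D]
Visit I → queue [L, D]
Visit L → queue [D]
Visit D → queue []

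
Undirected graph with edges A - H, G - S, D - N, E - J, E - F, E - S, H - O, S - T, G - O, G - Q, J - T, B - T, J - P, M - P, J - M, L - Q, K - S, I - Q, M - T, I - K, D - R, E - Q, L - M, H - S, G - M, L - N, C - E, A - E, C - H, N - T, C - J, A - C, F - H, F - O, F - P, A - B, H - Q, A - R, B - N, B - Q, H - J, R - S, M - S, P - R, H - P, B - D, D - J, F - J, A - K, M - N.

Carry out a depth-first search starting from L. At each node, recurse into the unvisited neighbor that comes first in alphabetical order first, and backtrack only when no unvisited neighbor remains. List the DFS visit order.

L → M → G → O → F → E → A → B → D → J → C → H → P → R → S → K → I → Q → T → N

Visit L
L → M
M → G
G → O
O → F
F → E
E → A
A → B
B → D
D → J
J → C
C → H
H → P
P → R
R → S
S → K
K → I
I → Q
S → T
T → N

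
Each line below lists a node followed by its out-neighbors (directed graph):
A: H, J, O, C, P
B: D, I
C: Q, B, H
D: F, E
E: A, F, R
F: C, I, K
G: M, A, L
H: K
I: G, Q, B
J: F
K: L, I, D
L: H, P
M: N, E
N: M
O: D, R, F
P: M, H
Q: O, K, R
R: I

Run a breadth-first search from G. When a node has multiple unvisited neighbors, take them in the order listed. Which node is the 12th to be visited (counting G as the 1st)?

F

Visit G; enqueue M, A, L → queue [M, A, L]
Visit M; enqueue N, E → queue [A, L, N, E]
Visit A; enqueue H, J, O, C, P → queue [L, N, E, H, J, O, C, P]
Visit L → queue [N, E, H, J, O, C, P]
Visit N → queue [E, H, J, O, C, P]
Visit E; enqueue F, R → queue [H, J, O, C, P, F, R]
Visit H; enqueue K → queue [J, O, C, P, F, R, K]
Visit J → queue [O, C, P, F, R, K]
Visit O; enqueue D → queue [C, P, F, R, K, D]
Visit C; enqueue Q, B → queue [P, F, R, K, D, Q, B]
Visit P → queue [F, R, K, D, Q, B]
Visit F; enqueue I → queue [R, K, D, Q, B, I]
Visit R → queue [K, D, Q, B, I]
Visit K → queue [D, Q, B, I]
Visit D → queue [Q, B, I]
Visit Q → queue [B, I]
Visit B → queue [I]
Visit I → queue []

Visit order: G, M, A, L, N, E, H, J, O, C, P, F, R, K, D, Q, B, I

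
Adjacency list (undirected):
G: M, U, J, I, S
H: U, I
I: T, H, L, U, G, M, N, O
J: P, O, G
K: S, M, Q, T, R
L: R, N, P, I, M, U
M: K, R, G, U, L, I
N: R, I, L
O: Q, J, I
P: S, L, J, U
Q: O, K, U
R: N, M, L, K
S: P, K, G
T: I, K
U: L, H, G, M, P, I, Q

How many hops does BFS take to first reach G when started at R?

2

Level 0: R
Level 1: K, L, M, N
Level 2: G, I, P, Q, S, T, U
Level 3: H, J, O
G first appears at level 2.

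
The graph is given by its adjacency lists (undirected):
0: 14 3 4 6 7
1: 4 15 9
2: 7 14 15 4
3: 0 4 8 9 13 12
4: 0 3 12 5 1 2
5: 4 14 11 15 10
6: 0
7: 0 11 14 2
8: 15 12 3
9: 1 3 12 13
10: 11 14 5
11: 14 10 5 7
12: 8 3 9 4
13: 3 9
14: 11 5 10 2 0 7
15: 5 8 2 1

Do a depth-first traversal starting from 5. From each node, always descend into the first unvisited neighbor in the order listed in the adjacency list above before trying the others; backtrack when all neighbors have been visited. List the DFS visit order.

Visit 5
5 → 4
4 → 0
0 → 14
14 → 11
11 → 10
11 → 7
7 → 2
2 → 15
15 → 8
8 → 12
12 → 3
3 → 9
9 → 1
9 → 13
0 → 6

5 → 4 → 0 → 14 → 11 → 10 → 7 → 2 → 15 → 8 → 12 → 3 → 9 → 1 → 13 → 6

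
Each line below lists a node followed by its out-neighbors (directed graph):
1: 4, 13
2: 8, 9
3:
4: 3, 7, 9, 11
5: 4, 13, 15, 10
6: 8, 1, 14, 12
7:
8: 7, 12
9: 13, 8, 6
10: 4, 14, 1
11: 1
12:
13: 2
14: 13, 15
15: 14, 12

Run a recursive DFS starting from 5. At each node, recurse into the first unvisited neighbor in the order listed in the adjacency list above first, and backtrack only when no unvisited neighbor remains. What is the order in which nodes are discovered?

5 4 3 7 9 13 2 8 12 6 1 14 15 11 10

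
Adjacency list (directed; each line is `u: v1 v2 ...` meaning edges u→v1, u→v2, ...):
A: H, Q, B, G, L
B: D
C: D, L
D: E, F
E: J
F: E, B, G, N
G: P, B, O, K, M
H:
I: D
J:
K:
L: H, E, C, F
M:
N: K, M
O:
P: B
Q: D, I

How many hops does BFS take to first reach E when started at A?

Level 0: A
Level 1: B, G, H, L, Q
Level 2: C, D, E, F, I, K, M, O, P
Level 3: J, N
E first appears at level 2.

2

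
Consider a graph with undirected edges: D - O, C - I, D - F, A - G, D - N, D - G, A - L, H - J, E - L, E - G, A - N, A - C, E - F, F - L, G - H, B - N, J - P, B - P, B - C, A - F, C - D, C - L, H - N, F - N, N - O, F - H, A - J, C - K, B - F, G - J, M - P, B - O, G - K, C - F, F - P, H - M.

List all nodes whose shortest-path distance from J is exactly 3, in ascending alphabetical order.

Level 0: J
Level 1: A, G, H, P
Level 2: B, C, D, E, F, K, L, M, N
Level 3: I, O

I, O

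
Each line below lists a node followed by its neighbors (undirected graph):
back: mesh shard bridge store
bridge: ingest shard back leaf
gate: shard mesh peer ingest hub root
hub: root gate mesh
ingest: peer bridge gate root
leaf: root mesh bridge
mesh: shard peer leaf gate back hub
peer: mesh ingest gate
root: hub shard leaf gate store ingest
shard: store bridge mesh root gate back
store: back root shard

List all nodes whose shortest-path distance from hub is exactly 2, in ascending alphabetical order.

back, ingest, leaf, peer, shard, store

Level 0: hub
Level 1: gate, mesh, root
Level 2: back, ingest, leaf, peer, shard, store
Level 3: bridge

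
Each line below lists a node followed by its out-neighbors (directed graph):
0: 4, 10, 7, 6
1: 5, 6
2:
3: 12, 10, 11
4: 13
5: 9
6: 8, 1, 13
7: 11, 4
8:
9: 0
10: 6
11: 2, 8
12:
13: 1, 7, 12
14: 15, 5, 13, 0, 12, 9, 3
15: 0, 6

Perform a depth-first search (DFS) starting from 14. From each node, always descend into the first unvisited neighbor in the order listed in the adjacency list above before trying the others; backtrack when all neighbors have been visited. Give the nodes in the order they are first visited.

Visit 14
14 → 15
15 → 0
0 → 4
4 → 13
13 → 1
1 → 5
5 → 9
1 → 6
6 → 8
13 → 7
7 → 11
11 → 2
13 → 12
0 → 10
14 → 3

14 → 15 → 0 → 4 → 13 → 1 → 5 → 9 → 6 → 8 → 7 → 11 → 2 → 12 → 10 → 3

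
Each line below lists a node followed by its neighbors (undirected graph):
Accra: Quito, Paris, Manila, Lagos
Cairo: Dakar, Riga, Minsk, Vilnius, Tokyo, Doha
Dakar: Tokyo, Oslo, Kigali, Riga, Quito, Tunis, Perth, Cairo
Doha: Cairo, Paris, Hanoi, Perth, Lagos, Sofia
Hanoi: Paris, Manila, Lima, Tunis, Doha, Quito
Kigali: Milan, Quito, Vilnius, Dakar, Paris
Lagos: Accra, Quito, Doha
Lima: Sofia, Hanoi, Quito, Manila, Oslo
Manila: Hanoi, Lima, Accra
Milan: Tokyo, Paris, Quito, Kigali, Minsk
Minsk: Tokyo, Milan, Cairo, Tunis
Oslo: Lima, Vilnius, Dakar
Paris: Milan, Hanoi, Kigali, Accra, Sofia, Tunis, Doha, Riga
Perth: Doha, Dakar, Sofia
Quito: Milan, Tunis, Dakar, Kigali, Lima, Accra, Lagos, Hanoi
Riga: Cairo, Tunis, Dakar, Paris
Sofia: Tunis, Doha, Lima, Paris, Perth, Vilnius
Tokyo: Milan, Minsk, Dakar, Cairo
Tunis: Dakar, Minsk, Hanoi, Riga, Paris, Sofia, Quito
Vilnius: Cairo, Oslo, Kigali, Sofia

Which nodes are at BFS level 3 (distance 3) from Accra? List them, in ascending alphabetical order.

Cairo, Minsk, Oslo, Perth, Tokyo, Vilnius

Level 0: Accra
Level 1: Lagos, Manila, Paris, Quito
Level 2: Dakar, Doha, Hanoi, Kigali, Lima, Milan, Riga, Sofia, Tunis
Level 3: Cairo, Minsk, Oslo, Perth, Tokyo, Vilnius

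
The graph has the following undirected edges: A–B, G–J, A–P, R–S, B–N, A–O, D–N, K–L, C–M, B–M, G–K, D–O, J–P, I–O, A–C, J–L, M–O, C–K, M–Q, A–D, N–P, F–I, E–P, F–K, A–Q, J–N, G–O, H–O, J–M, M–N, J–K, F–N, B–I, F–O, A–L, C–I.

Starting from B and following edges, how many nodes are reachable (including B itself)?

17

BFS from B visits: B, N, M, I, A, P, J, F, D, Q, O, C, L, E, K, G, H
Reachable nodes: 17 of 19 total.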